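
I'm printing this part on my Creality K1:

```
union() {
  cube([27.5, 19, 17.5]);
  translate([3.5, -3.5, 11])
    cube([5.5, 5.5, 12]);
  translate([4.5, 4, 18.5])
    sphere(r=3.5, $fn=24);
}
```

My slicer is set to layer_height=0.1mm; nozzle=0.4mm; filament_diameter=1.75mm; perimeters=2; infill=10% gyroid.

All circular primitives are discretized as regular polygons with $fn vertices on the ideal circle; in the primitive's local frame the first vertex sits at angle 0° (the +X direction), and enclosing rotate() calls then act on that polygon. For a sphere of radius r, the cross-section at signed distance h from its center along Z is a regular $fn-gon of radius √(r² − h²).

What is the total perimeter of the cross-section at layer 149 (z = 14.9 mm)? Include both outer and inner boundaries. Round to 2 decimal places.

At z = 14.9 mm: the 27.5×19 cube contributes its full rectangle (perimeter 93.00 mm); the cube at (3.5, -3.5) is present — its section is the full 5.5×5.5 rectangle (perimeter 22.00 mm); the sphere at (4.5, 4) is absent (|z−center|=3.600 > r=3.5); Taking the union: the regions partially overlap (shared area 11.00 mm²), so the edge portions inside another operand are dropped and the merged outline is re-measured after clipping — boundary = 100.00 mm. Overall, the cross-section is a single solid region. Total boundary length (outer) = 100.00 mm.

100.00 mm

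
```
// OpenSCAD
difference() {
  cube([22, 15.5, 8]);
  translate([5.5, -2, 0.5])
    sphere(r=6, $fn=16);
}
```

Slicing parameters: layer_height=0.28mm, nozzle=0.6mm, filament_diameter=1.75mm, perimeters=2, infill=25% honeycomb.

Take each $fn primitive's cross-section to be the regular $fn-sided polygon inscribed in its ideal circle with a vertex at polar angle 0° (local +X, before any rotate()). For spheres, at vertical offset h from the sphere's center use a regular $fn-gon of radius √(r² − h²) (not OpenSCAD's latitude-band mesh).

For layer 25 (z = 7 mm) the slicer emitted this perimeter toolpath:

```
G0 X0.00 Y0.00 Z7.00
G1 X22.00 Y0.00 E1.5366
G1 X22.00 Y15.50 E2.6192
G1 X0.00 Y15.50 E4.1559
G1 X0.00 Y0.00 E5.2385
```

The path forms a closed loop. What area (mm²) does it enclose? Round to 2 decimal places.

Apply the shoelace formula to the sequence of (X, Y) vertices; enclosed area = 341.00 mm².

341.00 mm²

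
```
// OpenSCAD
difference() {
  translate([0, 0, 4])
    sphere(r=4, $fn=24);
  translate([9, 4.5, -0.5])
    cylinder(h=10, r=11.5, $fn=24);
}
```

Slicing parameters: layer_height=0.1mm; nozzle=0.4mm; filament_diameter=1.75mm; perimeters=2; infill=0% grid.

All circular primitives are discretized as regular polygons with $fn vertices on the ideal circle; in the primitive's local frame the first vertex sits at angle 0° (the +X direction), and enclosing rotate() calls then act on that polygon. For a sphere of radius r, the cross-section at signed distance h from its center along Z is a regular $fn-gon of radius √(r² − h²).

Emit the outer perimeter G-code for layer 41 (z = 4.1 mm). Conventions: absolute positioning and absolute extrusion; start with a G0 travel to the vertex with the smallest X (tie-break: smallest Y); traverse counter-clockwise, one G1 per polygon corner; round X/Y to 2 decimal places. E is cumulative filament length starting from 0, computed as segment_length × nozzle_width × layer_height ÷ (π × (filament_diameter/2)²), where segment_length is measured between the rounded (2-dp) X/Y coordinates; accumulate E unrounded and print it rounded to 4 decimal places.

G0 X-4.00 Y0.00 Z4.10
G1 X-3.86 Y-1.03 E0.0173
G1 X-3.46 Y-2.00 E0.0347
G1 X-2.83 Y-2.83 E0.0521
G1 X-2.00 Y-3.46 E0.0694
G1 X-1.03 Y-3.86 E0.0868
G1 X0.00 Y-4.00 E0.1041
G1 X1.03 Y-3.86 E0.1214
G1 X1.12 Y-3.83 E0.1230
G1 X0.87 Y-3.63 E0.1283
G1 X-0.96 Y-1.25 E0.1782
G1 X-2.11 Y1.52 E0.2281
G1 X-2.33 Y3.21 E0.2565
G1 X-2.83 Y2.83 E0.2669
G1 X-3.46 Y2.00 E0.2842
G1 X-3.86 Y1.03 E0.3017
G1 X-4.00 Y0.00 E0.3190

At z = 4.1 mm: the r=4 sphere slices to a regular 24-gon of circumradius 3.999 (√(r²−h²) with h=0.1 from center); the r=11.5 cylinder at (9, 4.5) gives a regular 24-gon of circumradius 11.5 (constant along its height); After the difference (first − rest): starting from the r=4 sphere, the r=11.5 cylinder at (9, 4.5) partially overlaps it — only the 33.86 mm² overlap (of its 410.75 mm²) is removed, clipping the outline — 1 connected region. The outline is a single polygon with 16 vertices. Extrusion per mm of travel: 0.4 × 0.1 / (π × 0.875²) = 0.016630. Accumulating E over each segment gives final E = 0.3190.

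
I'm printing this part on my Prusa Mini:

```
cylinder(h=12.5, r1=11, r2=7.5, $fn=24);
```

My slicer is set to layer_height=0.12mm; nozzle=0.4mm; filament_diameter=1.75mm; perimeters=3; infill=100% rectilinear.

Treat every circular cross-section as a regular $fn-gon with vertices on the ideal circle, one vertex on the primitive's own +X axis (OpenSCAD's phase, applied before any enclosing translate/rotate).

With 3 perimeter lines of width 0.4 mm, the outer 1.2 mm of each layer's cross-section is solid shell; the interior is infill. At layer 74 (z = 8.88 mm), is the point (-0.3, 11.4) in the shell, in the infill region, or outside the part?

At z = 8.88 mm: the cone (r1=11→r2=7.5) has section circumradius 8.514 here — a regular 24-gon. Overall, the cross-section is a single solid region. The nearest boundary edge runs (2.20, 8.22)→(0.00, 8.51); distance from the point to it = 2.90 mm. The point is not inside any of the regions above, so it lies outside the cross-section (2.90 mm from the nearest boundary).

outside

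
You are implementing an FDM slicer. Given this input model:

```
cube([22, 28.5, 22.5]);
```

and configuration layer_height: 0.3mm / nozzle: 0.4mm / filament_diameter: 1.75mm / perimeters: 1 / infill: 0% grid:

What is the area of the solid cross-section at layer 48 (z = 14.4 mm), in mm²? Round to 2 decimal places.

At z = 14.4 mm: the cube is present — its section is the full 22×28.5 rectangle (area 627.00 mm²). Overall, the cross-section is a single solid region. Net area = 627.00 mm².

627.00 mm²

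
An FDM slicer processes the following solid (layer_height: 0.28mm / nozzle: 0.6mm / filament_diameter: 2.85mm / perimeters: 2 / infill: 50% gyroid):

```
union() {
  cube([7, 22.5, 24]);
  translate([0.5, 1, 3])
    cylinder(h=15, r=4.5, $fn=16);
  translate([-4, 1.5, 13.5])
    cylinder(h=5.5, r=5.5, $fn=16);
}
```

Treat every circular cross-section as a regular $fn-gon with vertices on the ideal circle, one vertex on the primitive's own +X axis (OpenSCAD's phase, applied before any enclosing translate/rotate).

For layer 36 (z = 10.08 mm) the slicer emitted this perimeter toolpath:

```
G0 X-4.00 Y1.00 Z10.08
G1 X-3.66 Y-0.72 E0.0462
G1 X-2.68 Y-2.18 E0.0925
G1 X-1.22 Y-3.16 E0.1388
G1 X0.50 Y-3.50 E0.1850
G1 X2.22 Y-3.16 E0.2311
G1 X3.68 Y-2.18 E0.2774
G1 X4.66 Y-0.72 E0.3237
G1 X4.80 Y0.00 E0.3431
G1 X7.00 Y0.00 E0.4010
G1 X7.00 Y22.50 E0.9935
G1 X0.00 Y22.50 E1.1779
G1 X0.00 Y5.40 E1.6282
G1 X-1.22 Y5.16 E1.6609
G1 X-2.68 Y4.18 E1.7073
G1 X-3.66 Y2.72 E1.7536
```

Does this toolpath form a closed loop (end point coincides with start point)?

Start point (G0): (-4.00, 1.00). End point (last G1): the path does not return to the start — open.

no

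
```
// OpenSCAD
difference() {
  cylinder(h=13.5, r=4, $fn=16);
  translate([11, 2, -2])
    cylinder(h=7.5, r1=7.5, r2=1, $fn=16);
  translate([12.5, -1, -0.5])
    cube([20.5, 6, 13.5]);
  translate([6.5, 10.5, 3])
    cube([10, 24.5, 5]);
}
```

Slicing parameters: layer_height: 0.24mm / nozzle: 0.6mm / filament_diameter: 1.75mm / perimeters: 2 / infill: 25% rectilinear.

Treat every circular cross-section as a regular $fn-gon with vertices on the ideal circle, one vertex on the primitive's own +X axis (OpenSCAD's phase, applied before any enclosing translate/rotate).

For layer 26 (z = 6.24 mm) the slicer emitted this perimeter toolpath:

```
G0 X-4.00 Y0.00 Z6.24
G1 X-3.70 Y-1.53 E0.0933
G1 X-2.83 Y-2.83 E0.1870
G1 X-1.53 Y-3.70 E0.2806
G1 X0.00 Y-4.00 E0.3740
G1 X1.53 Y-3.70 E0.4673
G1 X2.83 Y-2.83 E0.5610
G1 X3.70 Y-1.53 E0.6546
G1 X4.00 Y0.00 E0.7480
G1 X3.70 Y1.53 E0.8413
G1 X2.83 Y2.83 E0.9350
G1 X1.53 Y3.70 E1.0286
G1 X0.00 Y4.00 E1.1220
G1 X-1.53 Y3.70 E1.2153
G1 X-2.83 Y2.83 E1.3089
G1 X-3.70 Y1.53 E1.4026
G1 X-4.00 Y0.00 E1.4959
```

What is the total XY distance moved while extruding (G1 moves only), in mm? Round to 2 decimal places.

Sum the Euclidean lengths of each G1 segment: total = 24.99 mm.

24.99 mm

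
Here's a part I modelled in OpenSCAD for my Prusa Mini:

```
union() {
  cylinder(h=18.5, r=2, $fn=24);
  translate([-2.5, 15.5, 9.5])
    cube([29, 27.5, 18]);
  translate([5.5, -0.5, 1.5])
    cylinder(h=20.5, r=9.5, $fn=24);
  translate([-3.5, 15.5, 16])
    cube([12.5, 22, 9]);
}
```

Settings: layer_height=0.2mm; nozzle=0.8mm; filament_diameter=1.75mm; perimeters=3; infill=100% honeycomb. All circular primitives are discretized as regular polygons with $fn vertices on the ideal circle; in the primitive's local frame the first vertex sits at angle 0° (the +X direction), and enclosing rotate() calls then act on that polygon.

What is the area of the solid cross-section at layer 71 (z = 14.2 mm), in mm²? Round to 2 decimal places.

At z = 14.2 mm: the r=2 cylinder contributes a regular 24-gon of circumradius 2 (area = (24/2)·2.000²·sin(360°/24) = 12.42 mm²); the cube at (-2.5, 15.5) is present — its section is the full 29×27.5 rectangle (area 797.50 mm²); the r=9.5 cylinder at (5.5, -0.5) contributes a regular 24-gon of circumradius 9.5 (area = (24/2)·9.500²·sin(360°/24) = 280.30 mm²); the cube at (-3.5, 15.5) is absent (z outside [16, 25]); Combining (union): the regions partially overlap — summed areas 1090.22 mm² minus the doubly-counted overlap 12.42 mm² gives 1077.80 mm² — area = 1077.80 mm². Overall, the cross-section has 2 separate islands. Net area = 1077.80 mm².

1077.80 mm²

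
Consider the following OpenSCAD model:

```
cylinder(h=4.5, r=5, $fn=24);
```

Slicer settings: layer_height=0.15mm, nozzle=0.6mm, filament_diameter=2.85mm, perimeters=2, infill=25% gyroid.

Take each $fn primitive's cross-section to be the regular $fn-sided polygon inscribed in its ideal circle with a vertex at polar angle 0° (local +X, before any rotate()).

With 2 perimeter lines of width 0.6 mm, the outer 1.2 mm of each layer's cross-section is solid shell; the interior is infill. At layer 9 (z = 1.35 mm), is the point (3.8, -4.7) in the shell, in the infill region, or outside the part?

outside

At z = 1.35 mm: the r=5 cylinder contributes a regular 24-gon of circumradius 5. Overall, the cross-section is a single solid region. The nearest boundary edge runs (2.50, -4.33)→(3.54, -3.54); distance from the point to it = 1.08 mm. The point is not inside any of the regions above, so it lies outside the cross-section (1.08 mm from the nearest boundary).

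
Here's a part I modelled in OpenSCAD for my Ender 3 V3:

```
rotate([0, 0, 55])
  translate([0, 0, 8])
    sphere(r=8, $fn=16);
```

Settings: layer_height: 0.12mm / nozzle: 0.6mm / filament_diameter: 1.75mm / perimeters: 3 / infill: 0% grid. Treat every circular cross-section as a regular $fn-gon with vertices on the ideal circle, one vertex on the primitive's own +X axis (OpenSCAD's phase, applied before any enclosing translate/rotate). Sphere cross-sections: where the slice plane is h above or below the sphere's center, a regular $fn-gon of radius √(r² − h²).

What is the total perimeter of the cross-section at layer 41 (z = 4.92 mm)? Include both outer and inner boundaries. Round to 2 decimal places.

At z = 4.92 mm: the r=8 sphere contributes a regular 16-gon of circumradius √(8²−3.08²) = 7.383 (perimeter = 2·16·7.383·sin(180°/16) = 46.09 mm); (whole slice rotated 55° about Z — lengths, areas and connectivity unchanged). Overall, the cross-section is a single solid region. Total boundary length (outer) = 46.09 mm.

46.09 mm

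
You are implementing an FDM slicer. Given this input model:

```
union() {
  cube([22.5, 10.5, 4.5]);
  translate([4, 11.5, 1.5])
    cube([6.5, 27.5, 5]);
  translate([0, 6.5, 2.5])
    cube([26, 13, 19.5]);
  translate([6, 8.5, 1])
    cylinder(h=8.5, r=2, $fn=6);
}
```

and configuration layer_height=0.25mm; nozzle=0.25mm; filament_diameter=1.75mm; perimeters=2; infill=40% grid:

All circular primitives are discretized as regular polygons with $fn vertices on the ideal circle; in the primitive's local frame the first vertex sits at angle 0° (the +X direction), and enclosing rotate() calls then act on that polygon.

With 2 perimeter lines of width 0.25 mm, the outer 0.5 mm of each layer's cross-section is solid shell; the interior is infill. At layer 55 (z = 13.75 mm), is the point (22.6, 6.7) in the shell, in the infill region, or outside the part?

At z = 13.75 mm: the cube does not reach this height (z outside [0, 4.5]); the cube at (4, 11.5) does not reach this height (z outside [1.5, 6.5]); the 26×13 cube at (0, 6.5) contributes its full rectangle; the cylinder at (6, 8.5) is absent (z outside [1, 9.5]); Taking the union: only the 26×13 cube at (0, 6.5) is present, so the union is just that shape — 1 connected region. Overall, the cross-section is a single solid region. The nearest boundary edge runs (0.00, 6.50)→(26.00, 6.50); distance from the point to it = 0.20 mm. The point is inside the cross-section, 0.20 mm from the nearest boundary — within the 0.5 mm shell band (2 × 0.25).

shell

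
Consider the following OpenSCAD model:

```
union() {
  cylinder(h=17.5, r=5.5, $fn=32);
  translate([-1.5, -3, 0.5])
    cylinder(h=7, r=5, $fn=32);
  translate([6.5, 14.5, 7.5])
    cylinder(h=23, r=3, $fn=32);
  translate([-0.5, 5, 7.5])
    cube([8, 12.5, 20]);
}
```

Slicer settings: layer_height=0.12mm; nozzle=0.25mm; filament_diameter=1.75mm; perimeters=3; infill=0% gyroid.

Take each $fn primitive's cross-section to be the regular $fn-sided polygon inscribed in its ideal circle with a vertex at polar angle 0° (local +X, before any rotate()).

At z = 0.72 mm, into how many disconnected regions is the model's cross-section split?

1

At z = 0.72 mm: the cylinder: section is a regular 32-gon, circumradius r=5.5; the r=5 cylinder at (-1.5, -3) gives a regular 32-gon of circumradius 5 (constant along its height); the cylinder at (6.5, 14.5) is absent (z outside [7.5, 30.5]); the cube at (-0.5, 5) is absent (z outside [7.5, 27.5]); Combining (union): the regions partially overlap (shared area 51.33 mm²), so overlapping operands fuse into one piece — 1 connected region. The result has 1 disconnected region.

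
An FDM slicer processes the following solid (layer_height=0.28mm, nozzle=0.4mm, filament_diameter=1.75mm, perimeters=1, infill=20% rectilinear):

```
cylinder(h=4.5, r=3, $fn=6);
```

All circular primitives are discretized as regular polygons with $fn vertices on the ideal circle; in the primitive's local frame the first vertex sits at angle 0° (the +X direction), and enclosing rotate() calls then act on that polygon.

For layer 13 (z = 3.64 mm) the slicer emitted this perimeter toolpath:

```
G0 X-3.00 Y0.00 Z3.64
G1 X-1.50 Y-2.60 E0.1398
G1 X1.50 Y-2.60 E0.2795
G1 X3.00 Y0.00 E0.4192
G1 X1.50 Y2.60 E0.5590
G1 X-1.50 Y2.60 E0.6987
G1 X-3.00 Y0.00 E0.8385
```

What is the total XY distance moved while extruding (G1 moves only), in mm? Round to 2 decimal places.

18.01 mm

Sum the Euclidean lengths of each G1 segment: total = 18.01 mm.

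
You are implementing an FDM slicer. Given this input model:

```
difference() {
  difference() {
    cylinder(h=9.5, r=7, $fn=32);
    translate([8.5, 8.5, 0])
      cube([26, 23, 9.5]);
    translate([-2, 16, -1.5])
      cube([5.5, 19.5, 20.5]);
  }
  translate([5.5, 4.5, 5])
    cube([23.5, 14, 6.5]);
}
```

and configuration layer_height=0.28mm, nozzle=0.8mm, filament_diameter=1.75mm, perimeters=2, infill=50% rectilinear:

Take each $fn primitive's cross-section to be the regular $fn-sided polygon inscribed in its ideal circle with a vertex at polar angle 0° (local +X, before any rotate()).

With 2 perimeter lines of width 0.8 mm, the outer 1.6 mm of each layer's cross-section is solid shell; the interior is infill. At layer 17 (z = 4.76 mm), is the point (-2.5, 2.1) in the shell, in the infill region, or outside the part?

At z = 4.76 mm: the r=7 cylinder gives a regular 32-gon of circumradius 7 (constant along its height); the cube at (8.5, 8.5) (footprint 26×23) is included at this height; the 5.5×19.5 cube at (-2, 16) contributes its full rectangle; After the difference (first − rest): starting from the r=7 cylinder, the 26×23 cube at (8.5, 8.5) misses the remaining region (no effect); the 5.5×19.5 cube at (-2, 16) misses the remaining region (no effect) — 1 connected region; the cube at (5.5, 4.5) is absent (z outside [5, 11.5]); Taking the first minus the rest: none of the subtracted shapes is present at this height, so that combined region is unchanged — 1 connected region. Overall, the cross-section is a single solid region. The nearest boundary edge runs (-5.82, 3.89)→(-4.95, 4.95); distance from the point to it = 3.70 mm. The point is inside the cross-section and 3.70 mm from the nearest boundary — more than the 1.6 mm shell width (2 × 0.8), so it's in the infill interior.

infill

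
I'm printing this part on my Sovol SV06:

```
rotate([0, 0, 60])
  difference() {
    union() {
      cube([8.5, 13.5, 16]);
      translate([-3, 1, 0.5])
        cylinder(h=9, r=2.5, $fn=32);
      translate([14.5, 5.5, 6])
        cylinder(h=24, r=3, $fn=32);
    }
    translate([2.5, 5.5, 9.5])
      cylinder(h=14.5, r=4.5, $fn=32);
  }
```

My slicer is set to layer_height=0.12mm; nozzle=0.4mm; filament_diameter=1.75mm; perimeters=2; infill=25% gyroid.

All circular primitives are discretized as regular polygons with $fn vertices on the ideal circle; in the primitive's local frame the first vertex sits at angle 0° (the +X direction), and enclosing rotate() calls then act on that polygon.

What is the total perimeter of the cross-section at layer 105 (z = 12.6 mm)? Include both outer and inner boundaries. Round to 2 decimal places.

74.74 mm

At z = 12.6 mm: the cube is present — its section is the full 8.5×13.5 rectangle (perimeter 44.00 mm); the cylinder at (-3, 1) is not intersected at this z (z outside [0.5, 9.5]); the cylinder at (14.5, 5.5): section is a regular 32-gon, circumradius r=3 (perimeter = 2·32·3.000·sin(180°/32) = 18.82 mm); Merging all regions: the 2 present regions are separate (no shared area or edge), so areas and boundary lengths simply add and each stays a separate island — boundary = 62.82 mm; the r=4.5 cylinder at (2.5, 5.5) contributes a regular 32-gon of circumradius 4.5 (perimeter = 2·32·4.500·sin(180°/32) = 28.23 mm); Subtracting the remaining from the first: starting from the result so far, the r=4.5 cylinder at (2.5, 5.5) partially overlaps it — only the 52.81 mm² overlap (of its 63.21 mm²) is removed, clipping the outline — boundary = 74.74 mm; (rotated 60° about Z; rotation is an isometry so areas/perimeters/island counts are preserved). Overall, the cross-section has 2 separate islands. Total boundary length (outer) = 74.74 mm.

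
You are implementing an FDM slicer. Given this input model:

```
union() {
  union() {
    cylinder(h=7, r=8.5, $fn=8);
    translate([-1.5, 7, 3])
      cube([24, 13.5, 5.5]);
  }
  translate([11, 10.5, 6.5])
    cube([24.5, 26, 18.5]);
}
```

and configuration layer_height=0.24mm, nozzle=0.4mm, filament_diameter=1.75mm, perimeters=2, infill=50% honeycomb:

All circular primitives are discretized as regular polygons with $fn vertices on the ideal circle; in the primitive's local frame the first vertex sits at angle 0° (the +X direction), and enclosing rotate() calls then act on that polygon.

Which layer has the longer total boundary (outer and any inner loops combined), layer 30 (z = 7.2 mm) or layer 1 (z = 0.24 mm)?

layer 30 (z = 7.2 mm)

Layer 30 (z = 7.2): the cylinder is not intersected at this z (z outside [0, 7]); the cube at (-1.5, 7) (footprint 24×13.5) is included at this height (perimeter 75.00 mm); Merging all regions: only the 24×13.5 cube at (-1.5, 7) is present, so the union is just that shape — boundary = 75.00 mm; the cube at (11, 10.5) is present — its section is the full 24.5×26 rectangle (perimeter 101.00 mm); Taking the union: the regions partially overlap (shared area 115.00 mm²), so the edge portions inside another operand are dropped and the merged outline is re-measured after clipping — boundary = 133.00 mm. So its perimeter = 133.00 mm. Layer 1 (z = 0.24): the r=8.5 cylinder contributes a regular 8-gon of circumradius 8.5 (perimeter = 2·8·8.500·sin(180°/8) = 52.04 mm); the cube at (-1.5, 7) is not intersected at this z (z outside [3, 8.5]); Combining (union): only the r=8.5 cylinder is present, so the union is just that shape — boundary = 52.04 mm; the cube at (11, 10.5) does not reach this height (z outside [6.5, 25]); Taking the union: only that combined region is present, so the union is just that shape — boundary = 52.04 mm. So its perimeter = 52.04 mm. Layer 30 is larger (133.00 vs 52.04 mm).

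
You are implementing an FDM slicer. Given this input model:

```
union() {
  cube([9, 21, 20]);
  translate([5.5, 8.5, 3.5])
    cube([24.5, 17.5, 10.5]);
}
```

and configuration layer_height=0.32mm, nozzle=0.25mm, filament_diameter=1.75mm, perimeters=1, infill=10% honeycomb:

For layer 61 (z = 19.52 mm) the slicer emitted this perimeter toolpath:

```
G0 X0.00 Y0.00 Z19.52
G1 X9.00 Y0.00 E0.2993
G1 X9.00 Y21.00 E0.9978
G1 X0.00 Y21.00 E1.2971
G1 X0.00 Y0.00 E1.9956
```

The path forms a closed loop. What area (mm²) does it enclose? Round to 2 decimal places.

189.00 mm²

Apply the shoelace formula to the sequence of (X, Y) vertices; enclosed area = 189.00 mm².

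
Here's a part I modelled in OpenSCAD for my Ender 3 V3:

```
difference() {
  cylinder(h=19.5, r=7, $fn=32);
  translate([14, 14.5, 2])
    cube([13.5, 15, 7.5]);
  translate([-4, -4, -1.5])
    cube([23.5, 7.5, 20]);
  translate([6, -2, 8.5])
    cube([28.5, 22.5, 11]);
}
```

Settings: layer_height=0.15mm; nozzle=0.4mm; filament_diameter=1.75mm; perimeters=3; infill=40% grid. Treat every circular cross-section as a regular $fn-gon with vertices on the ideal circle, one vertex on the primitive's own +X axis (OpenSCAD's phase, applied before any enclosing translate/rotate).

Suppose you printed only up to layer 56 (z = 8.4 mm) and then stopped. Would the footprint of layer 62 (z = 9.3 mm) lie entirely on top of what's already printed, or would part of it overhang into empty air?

entirely on top

Compare the two slices. At z = 8.4: the r=7 cylinder gives a regular 32-gon of circumradius 7 (constant along its height) (area = (32/2)·7.000²·sin(360°/32) = 152.95 mm²); the 13.5×15 cube at (14, 14.5) contributes its full rectangle (area 202.50 mm²); the cube at (-4, -4) is present — its section is the full 23.5×7.5 rectangle (area 176.25 mm²); the cube at (6, -2) is absent (z outside [8.5, 19.5]); Subtracting the remaining from the first: starting from the r=7 cylinder (152.95 mm²), the 13.5×15 cube at (14, 14.5) misses the remaining region (no effect); the 23.5×7.5 cube at (-4, -4) partially overlaps it — only the 79.65 mm² overlap (of its 176.25 mm²) is removed, clipping the outline — area = 73.30 mm². At z = 9.3: the cylinder: section is a regular 32-gon, circumradius r=7 (area = (32/2)·7.000²·sin(360°/32) = 152.95 mm²); the 13.5×15 cube at (14, 14.5) contributes its full rectangle (area 202.50 mm²); the 23.5×7.5 cube at (-4, -4) contributes its full rectangle (area 176.25 mm²); the 28.5×22.5 cube at (6, -2) contributes its full rectangle (area 641.25 mm²); Taking the first minus the rest: starting from the r=7 cylinder (152.95 mm²), the 13.5×15 cube at (14, 14.5) misses the remaining region (no effect); the 23.5×7.5 cube at (-4, -4) partially overlaps it — only the 79.65 mm² overlap (of its 176.25 mm²) is removed, clipping the outline; the 28.5×22.5 cube at (6, -2) partially overlaps it — only the 0.00 mm² overlap (of its 641.25 mm²) is removed, clipping the outline — area = 73.30 mm². Checking containment: the cross-section at z = 9.3 is a subset of the cross-section at z = 8.4.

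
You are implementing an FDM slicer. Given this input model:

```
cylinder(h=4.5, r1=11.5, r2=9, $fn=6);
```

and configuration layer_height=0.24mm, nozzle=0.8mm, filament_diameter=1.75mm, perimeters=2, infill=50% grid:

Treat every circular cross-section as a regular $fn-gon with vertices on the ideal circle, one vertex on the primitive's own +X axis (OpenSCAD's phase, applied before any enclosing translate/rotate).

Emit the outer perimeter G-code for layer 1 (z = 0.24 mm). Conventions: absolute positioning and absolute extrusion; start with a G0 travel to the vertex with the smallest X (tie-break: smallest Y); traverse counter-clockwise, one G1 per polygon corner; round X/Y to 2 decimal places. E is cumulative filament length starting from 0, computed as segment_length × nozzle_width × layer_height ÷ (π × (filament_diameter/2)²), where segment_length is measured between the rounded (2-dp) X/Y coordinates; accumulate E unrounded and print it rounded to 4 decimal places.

At z = 0.24 mm: the cone: at t=0.053 of its height the radius interpolates to r₁+(r₂−r₁)t = 11.367, giving a regular 6-gon of that circumradius. The outline is a single polygon with 6 vertices. Extrusion per mm of travel: 0.8 × 0.24 / (π × 0.875²) = 0.079824. Accumulating E over each segment gives final E = 5.4430.

G0 X-11.37 Y0.00 Z0.24
G1 X-5.68 Y-9.84 E0.9073
G1 X5.68 Y-9.84 E1.8141
G1 X11.37 Y0.00 E2.7215
G1 X5.68 Y9.84 E3.6288
G1 X-5.68 Y9.84 E4.5356
G1 X-11.37 Y0.00 E5.4430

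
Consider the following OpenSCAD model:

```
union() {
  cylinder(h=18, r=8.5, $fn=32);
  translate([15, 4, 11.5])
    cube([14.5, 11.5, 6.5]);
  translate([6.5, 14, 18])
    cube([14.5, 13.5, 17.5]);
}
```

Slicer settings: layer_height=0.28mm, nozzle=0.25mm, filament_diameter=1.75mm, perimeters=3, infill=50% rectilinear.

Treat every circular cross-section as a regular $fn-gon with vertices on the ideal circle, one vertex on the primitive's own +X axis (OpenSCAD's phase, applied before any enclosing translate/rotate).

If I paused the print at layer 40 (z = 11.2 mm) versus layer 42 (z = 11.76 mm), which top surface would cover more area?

Layer 40 (z = 11.2): the r=8.5 cylinder gives a regular 32-gon of circumradius 8.5 (constant along its height) (area = (32/2)·8.500²·sin(360°/32) = 225.52 mm²); the cube at (15, 4) is not intersected at this z (z outside [11.5, 18]); the cube at (6.5, 14) does not reach this height (z outside [18, 35.5]); Merging all regions: only the r=8.5 cylinder is present, so the union is just that shape — area = 225.52 mm². So its area = 225.52 mm². Layer 42 (z = 11.76): the r=8.5 cylinder contributes a regular 32-gon of circumradius 8.5 (area = (32/2)·8.500²·sin(360°/32) = 225.52 mm²); the 14.5×11.5 cube at (15, 4) contributes its full rectangle (area 166.75 mm²); the cube at (6.5, 14) does not reach this height (z outside [18, 35.5]); Combining (union): the 2 present regions are separate (no shared area or edge), so areas and boundary lengths simply add and each stays a separate island — area = 392.27 mm². So its area = 392.27 mm². Layer 42 is larger (392.27 vs 225.52 mm²).

layer 42 (z = 11.76 mm)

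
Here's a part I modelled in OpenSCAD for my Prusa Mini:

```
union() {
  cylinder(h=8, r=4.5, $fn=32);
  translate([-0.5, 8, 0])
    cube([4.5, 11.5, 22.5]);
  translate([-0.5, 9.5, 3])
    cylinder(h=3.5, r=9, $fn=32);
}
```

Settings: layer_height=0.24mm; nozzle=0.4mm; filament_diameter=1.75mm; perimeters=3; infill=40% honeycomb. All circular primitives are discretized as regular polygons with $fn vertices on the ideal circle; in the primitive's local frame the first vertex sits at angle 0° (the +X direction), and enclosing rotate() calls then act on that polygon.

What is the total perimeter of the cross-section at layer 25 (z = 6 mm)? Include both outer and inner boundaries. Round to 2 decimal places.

At z = 6 mm: the cylinder: section is a regular 32-gon, circumradius r=4.5 (perimeter = 2·32·4.500·sin(180°/32) = 28.23 mm); the cube at (-0.5, 8) is present — its section is the full 4.5×11.5 rectangle (perimeter 32.00 mm); the r=9 cylinder at (-0.5, 9.5) gives a regular 32-gon of circumradius 9 (constant along its height) (perimeter = 2·32·9.000·sin(180°/32) = 56.46 mm); Combining (union): the regions partially overlap (shared area 68.95 mm²), so the edge portions inside another operand are dropped and the merged outline is re-measured after clipping — boundary = 68.10 mm. Overall, the cross-section is a single solid region. Total boundary length (outer) = 68.10 mm.

68.10 mm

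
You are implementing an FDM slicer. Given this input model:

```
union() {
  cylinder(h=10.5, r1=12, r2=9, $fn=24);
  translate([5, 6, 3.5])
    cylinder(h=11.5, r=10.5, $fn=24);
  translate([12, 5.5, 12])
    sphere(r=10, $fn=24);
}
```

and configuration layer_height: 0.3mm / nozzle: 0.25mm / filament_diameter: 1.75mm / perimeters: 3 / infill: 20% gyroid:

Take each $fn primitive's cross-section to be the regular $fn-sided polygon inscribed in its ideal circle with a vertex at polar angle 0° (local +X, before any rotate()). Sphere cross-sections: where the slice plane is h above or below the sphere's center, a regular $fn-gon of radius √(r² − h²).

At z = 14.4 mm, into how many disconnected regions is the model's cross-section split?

At z = 14.4 mm: the cone does not reach this height (z outside [0, 10.5]); the cylinder at (5, 6): section is a regular 24-gon, circumradius r=10.5; the r=10 sphere at (12, 5.5) slices to a regular 24-gon of circumradius 9.708 (√(r²−h²) with h=2.4 from center); Taking the union: the regions partially overlap (shared area 178.52 mm²), so overlapping operands fuse into one piece — 1 connected region. The result has 1 disconnected region.

1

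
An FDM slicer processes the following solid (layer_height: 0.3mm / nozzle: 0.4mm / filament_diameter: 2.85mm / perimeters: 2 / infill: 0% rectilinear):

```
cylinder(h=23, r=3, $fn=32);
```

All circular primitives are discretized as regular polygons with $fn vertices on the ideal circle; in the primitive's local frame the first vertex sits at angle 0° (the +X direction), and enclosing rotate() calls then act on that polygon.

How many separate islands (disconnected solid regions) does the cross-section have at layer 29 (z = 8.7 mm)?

At z = 8.7 mm: the cylinder: section is a regular 32-gon, circumradius r=3. Overall, the cross-section is a single solid region. Island count = 1.

1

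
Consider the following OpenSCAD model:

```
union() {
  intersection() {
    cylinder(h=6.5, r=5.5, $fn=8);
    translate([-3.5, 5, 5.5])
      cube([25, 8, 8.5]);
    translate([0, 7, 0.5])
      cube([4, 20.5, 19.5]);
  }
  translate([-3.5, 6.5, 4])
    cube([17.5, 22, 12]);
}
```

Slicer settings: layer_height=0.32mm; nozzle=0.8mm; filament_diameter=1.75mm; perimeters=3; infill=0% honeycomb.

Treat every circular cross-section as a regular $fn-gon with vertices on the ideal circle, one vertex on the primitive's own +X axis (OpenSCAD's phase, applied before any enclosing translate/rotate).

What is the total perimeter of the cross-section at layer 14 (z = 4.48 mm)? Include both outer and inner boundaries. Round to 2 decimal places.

At z = 4.48 mm: the r=5.5 cylinder gives a regular 8-gon of circumradius 5.5 (constant along its height) (perimeter = 2·8·5.500·sin(180°/8) = 33.68 mm); the cube at (-3.5, 5) is not intersected at this z (z outside [5.5, 14]); the cube at (0, 7) (footprint 4×20.5) is included at this height (perimeter 49.00 mm); After intersecting: at least one operand is absent at this height, so nothing remains; the cube at (-3.5, 6.5) is present — its section is the full 17.5×22 rectangle (perimeter 79.00 mm); Merging all regions: only the 17.5×22 cube at (-3.5, 6.5) is present, so the union is just that shape — boundary = 79.00 mm. Overall, the cross-section is a single solid region. Total boundary length (outer) = 79.00 mm.

79.00 mm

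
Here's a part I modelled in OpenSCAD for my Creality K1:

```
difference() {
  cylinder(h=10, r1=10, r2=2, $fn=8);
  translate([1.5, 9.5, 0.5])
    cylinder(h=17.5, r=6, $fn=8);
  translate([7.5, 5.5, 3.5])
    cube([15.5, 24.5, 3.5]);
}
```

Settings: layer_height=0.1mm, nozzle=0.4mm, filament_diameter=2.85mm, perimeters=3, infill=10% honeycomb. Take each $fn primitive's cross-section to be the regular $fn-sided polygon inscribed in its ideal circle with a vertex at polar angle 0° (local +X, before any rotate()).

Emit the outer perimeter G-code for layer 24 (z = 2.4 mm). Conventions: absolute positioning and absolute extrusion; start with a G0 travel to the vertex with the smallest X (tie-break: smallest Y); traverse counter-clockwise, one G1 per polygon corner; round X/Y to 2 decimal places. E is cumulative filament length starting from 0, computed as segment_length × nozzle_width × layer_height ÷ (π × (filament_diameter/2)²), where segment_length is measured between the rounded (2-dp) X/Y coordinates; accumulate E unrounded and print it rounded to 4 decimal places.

At z = 2.4 mm: the cone contributes a regular 8-gon of circumradius 8.080 (interpolated between r1=10 and r2=2 at t=0.240); the cylinder at (1.5, 9.5): section is a regular 8-gon, circumradius r=6; the cube at (7.5, 5.5) does not reach this height (z outside [3.5, 7]); After the difference (first − rest): starting from the cone, the r=6 cylinder at (1.5, 9.5) partially overlaps it — only the 23.54 mm² overlap (of its 101.82 mm²) is removed, clipping the outline — 1 connected region. The outline is a single polygon with 11 vertices. Extrusion per mm of travel: 0.4 × 0.1 / (π × 1.425²) = 0.006270. Accumulating E over each segment gives final E = 0.3156.

G0 X-8.08 Y0.00 Z2.40
G1 X-5.71 Y-5.71 E0.0388
G1 X0.00 Y-8.08 E0.0775
G1 X5.71 Y-5.71 E0.1163
G1 X8.08 Y0.00 E0.1551
G1 X5.82 Y5.45 E0.1921
G1 X5.74 Y5.26 E0.1933
G1 X1.50 Y3.50 E0.2221
G1 X-2.74 Y5.26 E0.2509
G1 X-3.34 Y6.70 E0.2607
G1 X-5.71 Y5.71 E0.2768
G1 X-8.08 Y0.00 E0.3156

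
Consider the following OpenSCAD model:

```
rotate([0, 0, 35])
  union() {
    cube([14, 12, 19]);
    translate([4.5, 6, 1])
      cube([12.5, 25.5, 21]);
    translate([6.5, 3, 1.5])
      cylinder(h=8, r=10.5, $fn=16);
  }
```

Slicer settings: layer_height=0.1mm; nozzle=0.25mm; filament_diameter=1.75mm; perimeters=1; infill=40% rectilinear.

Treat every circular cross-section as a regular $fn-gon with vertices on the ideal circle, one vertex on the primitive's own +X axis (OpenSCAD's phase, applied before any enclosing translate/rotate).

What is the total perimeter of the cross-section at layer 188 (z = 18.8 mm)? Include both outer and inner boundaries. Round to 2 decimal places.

97.00 mm

At z = 18.8 mm: the 14×12 cube contributes its full rectangle (perimeter 52.00 mm); the cube at (4.5, 6) (footprint 12.5×25.5) is included at this height (perimeter 76.00 mm); the cylinder at (6.5, 3) does not reach this height (z outside [1.5, 9.5]); Merging all regions: the regions partially overlap (shared area 57.00 mm²), so the edge portions inside another operand are dropped and the merged outline is re-measured after clipping — boundary = 97.00 mm; (rotated 35° about Z; rotation is an isometry so areas/perimeters/island counts are preserved). Overall, the cross-section is a single solid region. Total boundary length (outer) = 97.00 mm.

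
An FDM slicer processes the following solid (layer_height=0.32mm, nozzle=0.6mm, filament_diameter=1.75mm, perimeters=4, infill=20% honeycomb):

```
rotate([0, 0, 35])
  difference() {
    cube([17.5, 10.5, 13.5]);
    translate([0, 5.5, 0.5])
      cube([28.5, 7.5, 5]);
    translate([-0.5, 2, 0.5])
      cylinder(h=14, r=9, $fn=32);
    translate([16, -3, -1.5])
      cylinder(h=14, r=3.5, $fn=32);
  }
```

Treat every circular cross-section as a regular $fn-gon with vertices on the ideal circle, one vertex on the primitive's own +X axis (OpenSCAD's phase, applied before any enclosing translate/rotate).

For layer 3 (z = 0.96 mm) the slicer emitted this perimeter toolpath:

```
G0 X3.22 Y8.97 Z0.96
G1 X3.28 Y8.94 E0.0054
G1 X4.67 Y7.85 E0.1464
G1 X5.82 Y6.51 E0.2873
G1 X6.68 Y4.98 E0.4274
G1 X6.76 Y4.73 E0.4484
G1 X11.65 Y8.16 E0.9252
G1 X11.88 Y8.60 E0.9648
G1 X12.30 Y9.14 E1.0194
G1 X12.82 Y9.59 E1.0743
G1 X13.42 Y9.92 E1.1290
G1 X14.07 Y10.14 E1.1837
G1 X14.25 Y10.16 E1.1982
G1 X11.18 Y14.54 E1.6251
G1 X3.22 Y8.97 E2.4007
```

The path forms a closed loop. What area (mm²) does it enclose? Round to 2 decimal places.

49.45 mm²

Apply the shoelace formula to the sequence of (X, Y) vertices; enclosed area = 49.45 mm².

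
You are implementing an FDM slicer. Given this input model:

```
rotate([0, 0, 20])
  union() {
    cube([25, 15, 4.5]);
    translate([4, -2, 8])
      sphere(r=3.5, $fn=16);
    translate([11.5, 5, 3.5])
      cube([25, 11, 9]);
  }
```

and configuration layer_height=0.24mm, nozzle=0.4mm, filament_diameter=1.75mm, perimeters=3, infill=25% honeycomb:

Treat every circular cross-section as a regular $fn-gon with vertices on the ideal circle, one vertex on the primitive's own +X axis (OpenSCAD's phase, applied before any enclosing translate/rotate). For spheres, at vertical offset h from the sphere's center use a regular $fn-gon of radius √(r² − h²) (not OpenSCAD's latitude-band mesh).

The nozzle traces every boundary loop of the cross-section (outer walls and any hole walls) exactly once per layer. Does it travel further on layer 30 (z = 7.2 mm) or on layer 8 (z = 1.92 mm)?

layer 30 (z = 7.2 mm)

Layer 30 (z = 7.2): the cube is absent (z outside [0, 4.5]); the r=3.5 sphere at (4, -2) slices to a regular 16-gon of circumradius 3.407 (√(r²−h²) with h=0.8 from center) (perimeter = 2·16·3.407·sin(180°/16) = 21.27 mm); the 25×11 cube at (11.5, 5) contributes its full rectangle (perimeter 72.00 mm); Merging all regions: the 2 present regions are separate (no shared area or edge), so areas and boundary lengths simply add and each stays a separate island — boundary = 93.27 mm; (rotated 20° about Z; rotation is an isometry so areas/perimeters/island counts are preserved). So its perimeter = 93.27 mm. Layer 8 (z = 1.92): the cube is present — its section is the full 25×15 rectangle (perimeter 80.00 mm); the sphere at (4, -2) is not intersected at this z (|z−center|=6.080 > r=3.5); the cube at (11.5, 5) is not intersected at this z (z outside [3.5, 12.5]); Merging all regions: only the 25×15 cube is present, so the union is just that shape — boundary = 80.00 mm; (rotated 20° about Z; rotation is an isometry so areas/perimeters/island counts are preserved). So its perimeter = 80.00 mm. Layer 30 is larger (93.27 vs 80.00 mm).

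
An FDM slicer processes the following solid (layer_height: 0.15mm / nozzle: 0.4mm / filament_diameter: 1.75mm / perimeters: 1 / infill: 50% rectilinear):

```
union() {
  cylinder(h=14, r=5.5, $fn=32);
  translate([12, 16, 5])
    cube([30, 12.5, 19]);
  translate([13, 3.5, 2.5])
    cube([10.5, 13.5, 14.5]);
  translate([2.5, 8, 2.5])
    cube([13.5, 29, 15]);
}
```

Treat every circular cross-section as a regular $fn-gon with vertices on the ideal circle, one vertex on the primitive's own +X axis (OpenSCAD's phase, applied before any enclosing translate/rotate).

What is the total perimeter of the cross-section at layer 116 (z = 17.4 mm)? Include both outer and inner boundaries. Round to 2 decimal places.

137.00 mm

At z = 17.4 mm: the cylinder is not intersected at this z (z outside [0, 14]); the 30×12.5 cube at (12, 16) contributes its full rectangle (perimeter 85.00 mm); the cube at (13, 3.5) does not reach this height (z outside [2.5, 17]); the 13.5×29 cube at (2.5, 8) contributes its full rectangle (perimeter 85.00 mm); Combining (union): the regions partially overlap (shared area 50.00 mm²), so the edge portions inside another operand are dropped and the merged outline is re-measured after clipping — boundary = 137.00 mm. Overall, the cross-section is a single solid region. Total boundary length (outer) = 137.00 mm.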